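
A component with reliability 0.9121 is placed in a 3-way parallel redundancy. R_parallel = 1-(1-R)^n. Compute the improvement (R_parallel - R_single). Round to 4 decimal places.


R_single = 0.9121, n = 3
1 - R_single = 0.0879
(1 - R_single)^n = 0.0879^3 = 0.0007
R_parallel = 1 - 0.0007 = 0.9993
Improvement = 0.9993 - 0.9121
Improvement = 0.0872

0.0872


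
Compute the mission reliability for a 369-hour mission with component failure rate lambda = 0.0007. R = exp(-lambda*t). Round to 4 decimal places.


lambda = 0.0007
mission_time = 369
lambda * t = 0.0007 * 369 = 0.2583
R = exp(-0.2583)
R = 0.7724

0.7724


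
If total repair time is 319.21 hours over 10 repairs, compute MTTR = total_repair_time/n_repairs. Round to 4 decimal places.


total_repair_time = 319.21
n_repairs = 10
MTTR = 319.21 / 10
MTTR = 31.921

31.921


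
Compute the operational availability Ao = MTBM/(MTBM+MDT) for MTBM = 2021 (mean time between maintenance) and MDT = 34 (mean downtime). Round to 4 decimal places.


MTBM = 2021
MDT = 34
MTBM + MDT = 2055
Ao = 2021 / 2055
Ao = 0.9835

0.9835


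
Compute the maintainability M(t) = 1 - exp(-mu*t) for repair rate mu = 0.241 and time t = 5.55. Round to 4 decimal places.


mu = 0.241, t = 5.55
mu * t = 0.241 * 5.55 = 1.3376
exp(-1.3376) = 0.2625
M(t) = 1 - 0.2625
M(t) = 0.7375

0.7375


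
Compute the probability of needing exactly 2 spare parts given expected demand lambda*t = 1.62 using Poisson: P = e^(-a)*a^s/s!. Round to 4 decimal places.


a = 1.62, s = 2
e^(-a) = e^(-1.62) = 0.1979
a^s = 1.62^2 = 2.6244
s! = 2
P = 0.1979 * 2.6244 / 2
P = 0.2597

0.2597


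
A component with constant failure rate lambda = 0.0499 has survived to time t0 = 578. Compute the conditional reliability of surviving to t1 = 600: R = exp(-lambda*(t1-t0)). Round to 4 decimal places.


lambda = 0.0499
t0 = 578, t1 = 600
t1 - t0 = 22
lambda * (t1-t0) = 0.0499 * 22 = 1.0978
R = exp(-1.0978)
R = 0.3336

0.3336


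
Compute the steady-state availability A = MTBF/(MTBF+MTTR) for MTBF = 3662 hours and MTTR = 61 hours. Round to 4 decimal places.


MTBF = 3662
MTTR = 61
MTBF + MTTR = 3723
A = 3662 / 3723
A = 0.9836

0.9836


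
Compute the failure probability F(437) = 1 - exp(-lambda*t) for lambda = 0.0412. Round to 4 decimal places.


lambda = 0.0412, t = 437
lambda * t = 18.0044
exp(-18.0044) = 0.0
F(t) = 1 - 0.0
F(t) = 1.0

1.0


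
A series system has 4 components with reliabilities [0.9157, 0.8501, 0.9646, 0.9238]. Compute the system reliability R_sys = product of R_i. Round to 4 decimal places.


Components: [0.9157, 0.8501, 0.9646, 0.9238]
After component 1 (R=0.9157): product = 0.9157
After component 2 (R=0.8501): product = 0.7784
After component 3 (R=0.9646): product = 0.7509
After component 4 (R=0.9238): product = 0.6937
R_sys = 0.6937

0.6937


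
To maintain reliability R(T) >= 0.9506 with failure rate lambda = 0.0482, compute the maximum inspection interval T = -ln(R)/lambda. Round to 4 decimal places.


R_target = 0.9506
lambda = 0.0482
-ln(0.9506) = 0.0507
T = 0.0507 / 0.0482
T = 1.0511

1.0511


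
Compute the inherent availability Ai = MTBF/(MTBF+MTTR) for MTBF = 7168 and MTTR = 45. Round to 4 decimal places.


MTBF = 7168
MTTR = 45
MTBF + MTTR = 7213
Ai = 7168 / 7213
Ai = 0.9938

0.9938


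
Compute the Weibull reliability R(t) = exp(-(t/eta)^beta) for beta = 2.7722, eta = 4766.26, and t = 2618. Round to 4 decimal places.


beta = 2.7722, eta = 4766.26, t = 2618
t/eta = 2618 / 4766.26 = 0.5493
(t/eta)^beta = 0.5493^2.7722 = 0.19
R(t) = exp(-0.19)
R(t) = 0.827

0.827


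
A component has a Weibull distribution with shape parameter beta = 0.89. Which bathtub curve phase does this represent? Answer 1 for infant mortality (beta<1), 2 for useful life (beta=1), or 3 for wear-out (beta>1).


beta = 0.89
Compare beta to 1:
beta < 1 => infant mortality (phase 1)
beta = 1 => useful life (phase 2)
beta > 1 => wear-out (phase 3)
Since beta = 0.89, this is infant mortality (decreasing failure rate)
Phase = 1

1


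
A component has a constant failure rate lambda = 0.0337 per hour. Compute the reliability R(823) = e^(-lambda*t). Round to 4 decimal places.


lambda = 0.0337
t = 823
lambda * t = 27.7351
R(t) = e^(-27.7351)
R(t) = 0.0

0.0


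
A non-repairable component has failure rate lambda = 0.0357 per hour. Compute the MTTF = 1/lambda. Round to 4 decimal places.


lambda = 0.0357
MTTF = 1 / 0.0357
MTTF = 28.0112

28.0112


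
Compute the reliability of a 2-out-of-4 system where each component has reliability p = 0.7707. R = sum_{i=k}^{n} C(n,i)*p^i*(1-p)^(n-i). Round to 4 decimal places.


k = 2, n = 4, p = 0.7707
i=2: C(4,2)=6 * 0.7707^2 * 0.2293^2 = 0.1874
i=3: C(4,3)=4 * 0.7707^3 * 0.2293^1 = 0.4199
i=4: C(4,4)=1 * 0.7707^4 * 0.2293^0 = 0.3528
R = sum of terms = 0.9601

0.9601


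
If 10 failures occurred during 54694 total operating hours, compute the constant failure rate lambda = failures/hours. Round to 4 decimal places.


failures = 10
total_hours = 54694
lambda = 10 / 54694
lambda = 0.0002

0.0002


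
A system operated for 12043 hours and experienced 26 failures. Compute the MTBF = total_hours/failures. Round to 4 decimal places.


total_hours = 12043
failures = 26
MTBF = 12043 / 26
MTBF = 463.1923

463.1923


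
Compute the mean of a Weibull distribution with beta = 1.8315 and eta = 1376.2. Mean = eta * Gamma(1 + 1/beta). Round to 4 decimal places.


beta = 1.8315, eta = 1376.2
1/beta = 0.546
1 + 1/beta = 1.546
Gamma(1.546) = 0.8886
Mean = 1376.2 * 0.8886
Mean = 1222.8672

1222.8672


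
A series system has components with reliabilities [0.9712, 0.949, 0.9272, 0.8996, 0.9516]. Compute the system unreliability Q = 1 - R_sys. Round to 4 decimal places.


Components: [0.9712, 0.949, 0.9272, 0.8996, 0.9516]
After component 1: product = 0.9712
After component 2: product = 0.9217
After component 3: product = 0.8546
After component 4: product = 0.7688
After component 5: product = 0.7316
R_sys = 0.7316
Q = 1 - 0.7316 = 0.2684

0.2684


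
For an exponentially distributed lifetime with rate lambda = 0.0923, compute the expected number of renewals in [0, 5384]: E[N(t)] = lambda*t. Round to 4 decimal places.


lambda = 0.0923
t = 5384
E[N(t)] = lambda * t
E[N(t)] = 0.0923 * 5384
E[N(t)] = 496.9432

496.9432


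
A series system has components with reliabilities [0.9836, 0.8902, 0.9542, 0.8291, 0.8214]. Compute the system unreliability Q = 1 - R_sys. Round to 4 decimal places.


Components: [0.9836, 0.8902, 0.9542, 0.8291, 0.8214]
After component 1: product = 0.9836
After component 2: product = 0.8756
After component 3: product = 0.8355
After component 4: product = 0.6927
After component 5: product = 0.569
R_sys = 0.569
Q = 1 - 0.569 = 0.431

0.431


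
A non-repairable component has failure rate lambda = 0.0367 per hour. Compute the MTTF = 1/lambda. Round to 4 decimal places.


lambda = 0.0367
MTTF = 1 / 0.0367
MTTF = 27.248

27.248


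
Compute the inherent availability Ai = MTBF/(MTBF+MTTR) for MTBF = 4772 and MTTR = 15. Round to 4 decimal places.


MTBF = 4772
MTTR = 15
MTBF + MTTR = 4787
Ai = 4772 / 4787
Ai = 0.9969

0.9969


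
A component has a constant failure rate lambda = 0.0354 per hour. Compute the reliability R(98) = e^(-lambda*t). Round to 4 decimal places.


lambda = 0.0354
t = 98
lambda * t = 3.4692
R(t) = e^(-3.4692)
R(t) = 0.0311

0.0311


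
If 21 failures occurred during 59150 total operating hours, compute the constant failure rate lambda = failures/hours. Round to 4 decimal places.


failures = 21
total_hours = 59150
lambda = 21 / 59150
lambda = 0.0004

0.0004


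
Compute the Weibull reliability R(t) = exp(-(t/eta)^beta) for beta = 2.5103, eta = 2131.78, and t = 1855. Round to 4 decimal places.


beta = 2.5103, eta = 2131.78, t = 1855
t/eta = 1855 / 2131.78 = 0.8702
(t/eta)^beta = 0.8702^2.5103 = 0.7053
R(t) = exp(-0.7053)
R(t) = 0.494

0.494


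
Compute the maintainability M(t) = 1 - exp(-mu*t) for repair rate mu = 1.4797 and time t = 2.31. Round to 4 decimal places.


mu = 1.4797, t = 2.31
mu * t = 1.4797 * 2.31 = 3.4181
exp(-3.4181) = 0.0328
M(t) = 1 - 0.0328
M(t) = 0.9672

0.9672


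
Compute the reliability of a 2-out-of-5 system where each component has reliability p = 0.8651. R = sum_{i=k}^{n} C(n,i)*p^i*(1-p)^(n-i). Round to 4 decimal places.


k = 2, n = 5, p = 0.8651
i=2: C(5,2)=10 * 0.8651^2 * 0.1349^3 = 0.0184
i=3: C(5,3)=10 * 0.8651^3 * 0.1349^2 = 0.1178
i=4: C(5,4)=5 * 0.8651^4 * 0.1349^1 = 0.3778
i=5: C(5,5)=1 * 0.8651^5 * 0.1349^0 = 0.4845
R = sum of terms = 0.9985

0.9985


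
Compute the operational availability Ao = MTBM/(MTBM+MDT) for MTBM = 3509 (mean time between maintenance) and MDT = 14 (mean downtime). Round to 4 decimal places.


MTBM = 3509
MDT = 14
MTBM + MDT = 3523
Ao = 3509 / 3523
Ao = 0.996

0.996


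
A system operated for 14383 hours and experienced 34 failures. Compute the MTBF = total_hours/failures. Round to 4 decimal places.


total_hours = 14383
failures = 34
MTBF = 14383 / 34
MTBF = 423.0294

423.0294


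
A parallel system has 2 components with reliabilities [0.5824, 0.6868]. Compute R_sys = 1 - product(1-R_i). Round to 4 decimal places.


Components: [0.5824, 0.6868]
(1 - 0.5824) = 0.4176, running product = 0.4176
(1 - 0.6868) = 0.3132, running product = 0.1308
Product of (1-R_i) = 0.1308
R_sys = 1 - 0.1308 = 0.8692

0.8692


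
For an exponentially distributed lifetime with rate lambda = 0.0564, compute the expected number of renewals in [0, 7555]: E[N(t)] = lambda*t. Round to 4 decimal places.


lambda = 0.0564
t = 7555
E[N(t)] = lambda * t
E[N(t)] = 0.0564 * 7555
E[N(t)] = 426.102

426.102


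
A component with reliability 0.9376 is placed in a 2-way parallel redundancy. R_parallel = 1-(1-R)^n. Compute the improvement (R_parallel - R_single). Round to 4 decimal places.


R_single = 0.9376, n = 2
1 - R_single = 0.0624
(1 - R_single)^n = 0.0624^2 = 0.0039
R_parallel = 1 - 0.0039 = 0.9961
Improvement = 0.9961 - 0.9376
Improvement = 0.0585

0.0585


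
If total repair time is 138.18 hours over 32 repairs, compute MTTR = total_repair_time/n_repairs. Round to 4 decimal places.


total_repair_time = 138.18
n_repairs = 32
MTTR = 138.18 / 32
MTTR = 4.3181

4.3181


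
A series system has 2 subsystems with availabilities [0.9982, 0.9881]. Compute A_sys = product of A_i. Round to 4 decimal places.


Subsystems: [0.9982, 0.9881]
After subsystem 1 (A=0.9982): product = 0.9982
After subsystem 2 (A=0.9881): product = 0.9863
A_sys = 0.9863

0.9863


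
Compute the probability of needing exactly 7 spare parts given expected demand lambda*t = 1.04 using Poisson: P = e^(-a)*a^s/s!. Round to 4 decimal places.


a = 1.04, s = 7
e^(-a) = e^(-1.04) = 0.3535
a^s = 1.04^7 = 1.3159
s! = 5040
P = 0.3535 * 1.3159 / 5040
P = 0.0001

0.0001


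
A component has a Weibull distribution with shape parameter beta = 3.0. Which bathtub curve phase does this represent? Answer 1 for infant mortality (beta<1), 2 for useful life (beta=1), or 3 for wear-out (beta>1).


beta = 3.0
Compare beta to 1:
beta < 1 => infant mortality (phase 1)
beta = 1 => useful life (phase 2)
beta > 1 => wear-out (phase 3)
Since beta = 3.0, this is wear-out (increasing failure rate)
Phase = 3

3


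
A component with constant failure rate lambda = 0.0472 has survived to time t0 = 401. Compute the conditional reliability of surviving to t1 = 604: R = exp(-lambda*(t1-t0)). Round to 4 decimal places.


lambda = 0.0472
t0 = 401, t1 = 604
t1 - t0 = 203
lambda * (t1-t0) = 0.0472 * 203 = 9.5816
R = exp(-9.5816)
R = 0.0001

0.0001


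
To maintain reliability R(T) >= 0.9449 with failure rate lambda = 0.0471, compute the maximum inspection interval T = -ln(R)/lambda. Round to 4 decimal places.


R_target = 0.9449
lambda = 0.0471
-ln(0.9449) = 0.0567
T = 0.0567 / 0.0471
T = 1.2033

1.2033


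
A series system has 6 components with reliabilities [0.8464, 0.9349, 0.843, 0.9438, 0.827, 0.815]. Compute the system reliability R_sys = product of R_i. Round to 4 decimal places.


Components: [0.8464, 0.9349, 0.843, 0.9438, 0.827, 0.815]
After component 1 (R=0.8464): product = 0.8464
After component 2 (R=0.9349): product = 0.7913
After component 3 (R=0.843): product = 0.6671
After component 4 (R=0.9438): product = 0.6296
After component 5 (R=0.827): product = 0.5207
After component 6 (R=0.815): product = 0.4243
R_sys = 0.4243

0.4243


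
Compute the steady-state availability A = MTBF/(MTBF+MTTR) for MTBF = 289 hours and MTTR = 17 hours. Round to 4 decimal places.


MTBF = 289
MTTR = 17
MTBF + MTTR = 306
A = 289 / 306
A = 0.9444

0.9444


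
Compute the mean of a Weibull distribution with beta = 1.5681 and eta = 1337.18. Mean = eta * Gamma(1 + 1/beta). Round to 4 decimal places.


beta = 1.5681, eta = 1337.18
1/beta = 0.6377
1 + 1/beta = 1.6377
Gamma(1.6377) = 0.8983
Mean = 1337.18 * 0.8983
Mean = 1201.2099

1201.2099


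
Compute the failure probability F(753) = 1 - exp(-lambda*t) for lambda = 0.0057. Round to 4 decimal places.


lambda = 0.0057, t = 753
lambda * t = 4.2921
exp(-4.2921) = 0.0137
F(t) = 1 - 0.0137
F(t) = 0.9863

0.9863


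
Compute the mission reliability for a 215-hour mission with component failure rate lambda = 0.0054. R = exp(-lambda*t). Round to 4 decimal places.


lambda = 0.0054
mission_time = 215
lambda * t = 0.0054 * 215 = 1.161
R = exp(-1.161)
R = 0.3132

0.3132


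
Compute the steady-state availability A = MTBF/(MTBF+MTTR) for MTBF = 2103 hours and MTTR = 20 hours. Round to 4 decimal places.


MTBF = 2103
MTTR = 20
MTBF + MTTR = 2123
A = 2103 / 2123
A = 0.9906

0.9906


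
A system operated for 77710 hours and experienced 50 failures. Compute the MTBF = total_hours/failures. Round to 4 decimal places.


total_hours = 77710
failures = 50
MTBF = 77710 / 50
MTBF = 1554.2

1554.2


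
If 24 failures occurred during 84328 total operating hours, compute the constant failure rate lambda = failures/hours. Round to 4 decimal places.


failures = 24
total_hours = 84328
lambda = 24 / 84328
lambda = 0.0003

0.0003


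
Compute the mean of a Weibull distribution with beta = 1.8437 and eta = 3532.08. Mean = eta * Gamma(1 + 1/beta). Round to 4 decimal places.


beta = 1.8437, eta = 3532.08
1/beta = 0.5424
1 + 1/beta = 1.5424
Gamma(1.5424) = 0.8883
Mean = 3532.08 * 0.8883
Mean = 3137.6712

3137.6712


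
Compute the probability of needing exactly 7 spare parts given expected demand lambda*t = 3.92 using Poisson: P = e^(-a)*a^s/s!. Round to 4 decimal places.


a = 3.92, s = 7
e^(-a) = e^(-3.92) = 0.0198
a^s = 3.92^7 = 14223.3687
s! = 5040
P = 0.0198 * 14223.3687 / 5040
P = 0.056

0.056


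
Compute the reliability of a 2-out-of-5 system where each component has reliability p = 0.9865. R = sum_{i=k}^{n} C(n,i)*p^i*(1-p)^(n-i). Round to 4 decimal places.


k = 2, n = 5, p = 0.9865
i=2: C(5,2)=10 * 0.9865^2 * 0.0135^3 = 0.0
i=3: C(5,3)=10 * 0.9865^3 * 0.0135^2 = 0.0017
i=4: C(5,4)=5 * 0.9865^4 * 0.0135^1 = 0.0639
i=5: C(5,5)=1 * 0.9865^5 * 0.0135^0 = 0.9343
R = sum of terms = 1.0

1.0


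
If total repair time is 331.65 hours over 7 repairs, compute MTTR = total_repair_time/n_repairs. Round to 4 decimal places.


total_repair_time = 331.65
n_repairs = 7
MTTR = 331.65 / 7
MTTR = 47.3786

47.3786


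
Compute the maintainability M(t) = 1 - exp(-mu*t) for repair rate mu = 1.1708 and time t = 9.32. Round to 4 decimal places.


mu = 1.1708, t = 9.32
mu * t = 1.1708 * 9.32 = 10.9119
exp(-10.9119) = 0.0
M(t) = 1 - 0.0
M(t) = 1.0

1.0


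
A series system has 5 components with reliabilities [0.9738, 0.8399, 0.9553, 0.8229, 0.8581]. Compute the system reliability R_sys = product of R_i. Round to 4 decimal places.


Components: [0.9738, 0.8399, 0.9553, 0.8229, 0.8581]
After component 1 (R=0.9738): product = 0.9738
After component 2 (R=0.8399): product = 0.8179
After component 3 (R=0.9553): product = 0.7813
After component 4 (R=0.8229): product = 0.643
After component 5 (R=0.8581): product = 0.5517
R_sys = 0.5517

0.5517


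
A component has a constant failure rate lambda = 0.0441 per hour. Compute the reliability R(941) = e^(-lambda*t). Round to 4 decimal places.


lambda = 0.0441
t = 941
lambda * t = 41.4981
R(t) = e^(-41.4981)
R(t) = 0.0

0.0


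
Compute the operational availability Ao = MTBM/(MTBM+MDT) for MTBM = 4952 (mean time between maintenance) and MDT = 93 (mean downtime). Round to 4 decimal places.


MTBM = 4952
MDT = 93
MTBM + MDT = 5045
Ao = 4952 / 5045
Ao = 0.9816

0.9816


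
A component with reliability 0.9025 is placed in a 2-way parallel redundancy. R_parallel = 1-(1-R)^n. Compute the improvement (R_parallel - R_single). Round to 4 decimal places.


R_single = 0.9025, n = 2
1 - R_single = 0.0975
(1 - R_single)^n = 0.0975^2 = 0.0095
R_parallel = 1 - 0.0095 = 0.9905
Improvement = 0.9905 - 0.9025
Improvement = 0.088

0.088


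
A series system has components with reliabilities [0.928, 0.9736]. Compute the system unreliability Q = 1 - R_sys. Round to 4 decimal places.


Components: [0.928, 0.9736]
After component 1: product = 0.928
After component 2: product = 0.9035
R_sys = 0.9035
Q = 1 - 0.9035 = 0.0965

0.0965


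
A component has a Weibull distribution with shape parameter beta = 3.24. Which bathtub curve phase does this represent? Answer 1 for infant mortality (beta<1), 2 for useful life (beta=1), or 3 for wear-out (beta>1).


beta = 3.24
Compare beta to 1:
beta < 1 => infant mortality (phase 1)
beta = 1 => useful life (phase 2)
beta > 1 => wear-out (phase 3)
Since beta = 3.24, this is wear-out (increasing failure rate)
Phase = 3

3


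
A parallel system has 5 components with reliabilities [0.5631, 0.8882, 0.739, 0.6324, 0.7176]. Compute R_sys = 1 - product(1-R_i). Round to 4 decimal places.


Components: [0.5631, 0.8882, 0.739, 0.6324, 0.7176]
(1 - 0.5631) = 0.4369, running product = 0.4369
(1 - 0.8882) = 0.1118, running product = 0.0488
(1 - 0.739) = 0.261, running product = 0.0127
(1 - 0.6324) = 0.3676, running product = 0.0047
(1 - 0.7176) = 0.2824, running product = 0.0013
Product of (1-R_i) = 0.0013
R_sys = 1 - 0.0013 = 0.9987

0.9987


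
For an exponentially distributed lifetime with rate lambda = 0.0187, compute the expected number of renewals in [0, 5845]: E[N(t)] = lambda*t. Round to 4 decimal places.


lambda = 0.0187
t = 5845
E[N(t)] = lambda * t
E[N(t)] = 0.0187 * 5845
E[N(t)] = 109.3015

109.3015


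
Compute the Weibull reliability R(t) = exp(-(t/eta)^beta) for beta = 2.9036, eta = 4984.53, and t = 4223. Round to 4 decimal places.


beta = 2.9036, eta = 4984.53, t = 4223
t/eta = 4223 / 4984.53 = 0.8472
(t/eta)^beta = 0.8472^2.9036 = 0.6179
R(t) = exp(-0.6179)
R(t) = 0.5391

0.5391


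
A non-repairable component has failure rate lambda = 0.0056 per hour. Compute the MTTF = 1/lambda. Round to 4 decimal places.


lambda = 0.0056
MTTF = 1 / 0.0056
MTTF = 178.5714

178.5714


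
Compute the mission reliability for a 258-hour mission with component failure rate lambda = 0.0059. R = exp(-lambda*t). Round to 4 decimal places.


lambda = 0.0059
mission_time = 258
lambda * t = 0.0059 * 258 = 1.5222
R = exp(-1.5222)
R = 0.2182

0.2182


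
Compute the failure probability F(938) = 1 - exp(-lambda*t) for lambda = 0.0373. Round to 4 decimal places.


lambda = 0.0373, t = 938
lambda * t = 34.9874
exp(-34.9874) = 0.0
F(t) = 1 - 0.0
F(t) = 1.0

1.0


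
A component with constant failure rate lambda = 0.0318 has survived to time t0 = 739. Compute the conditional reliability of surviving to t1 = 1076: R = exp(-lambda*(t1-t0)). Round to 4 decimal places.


lambda = 0.0318
t0 = 739, t1 = 1076
t1 - t0 = 337
lambda * (t1-t0) = 0.0318 * 337 = 10.7166
R = exp(-10.7166)
R = 0.0

0.0


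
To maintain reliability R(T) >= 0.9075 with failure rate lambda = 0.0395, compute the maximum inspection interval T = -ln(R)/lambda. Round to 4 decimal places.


R_target = 0.9075
lambda = 0.0395
-ln(0.9075) = 0.0971
T = 0.0971 / 0.0395
T = 2.4573

2.4573


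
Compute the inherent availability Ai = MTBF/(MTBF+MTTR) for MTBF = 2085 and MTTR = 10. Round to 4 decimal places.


MTBF = 2085
MTTR = 10
MTBF + MTTR = 2095
Ai = 2085 / 2095
Ai = 0.9952

0.9952


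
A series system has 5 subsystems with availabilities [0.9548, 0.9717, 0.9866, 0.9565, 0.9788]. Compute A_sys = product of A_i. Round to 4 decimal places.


Subsystems: [0.9548, 0.9717, 0.9866, 0.9565, 0.9788]
After subsystem 1 (A=0.9548): product = 0.9548
After subsystem 2 (A=0.9717): product = 0.9278
After subsystem 3 (A=0.9866): product = 0.9153
After subsystem 4 (A=0.9565): product = 0.8755
After subsystem 5 (A=0.9788): product = 0.857
A_sys = 0.857

0.857


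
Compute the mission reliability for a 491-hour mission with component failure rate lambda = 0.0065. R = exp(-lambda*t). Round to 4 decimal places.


lambda = 0.0065
mission_time = 491
lambda * t = 0.0065 * 491 = 3.1915
R = exp(-3.1915)
R = 0.0411

0.0411


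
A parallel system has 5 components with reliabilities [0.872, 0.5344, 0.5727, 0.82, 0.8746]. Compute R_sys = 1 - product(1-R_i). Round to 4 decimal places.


Components: [0.872, 0.5344, 0.5727, 0.82, 0.8746]
(1 - 0.872) = 0.128, running product = 0.128
(1 - 0.5344) = 0.4656, running product = 0.0596
(1 - 0.5727) = 0.4273, running product = 0.0255
(1 - 0.82) = 0.18, running product = 0.0046
(1 - 0.8746) = 0.1254, running product = 0.0006
Product of (1-R_i) = 0.0006
R_sys = 1 - 0.0006 = 0.9994

0.9994


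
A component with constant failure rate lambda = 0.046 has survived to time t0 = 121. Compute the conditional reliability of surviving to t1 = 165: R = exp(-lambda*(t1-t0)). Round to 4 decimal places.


lambda = 0.046
t0 = 121, t1 = 165
t1 - t0 = 44
lambda * (t1-t0) = 0.046 * 44 = 2.024
R = exp(-2.024)
R = 0.1321

0.1321


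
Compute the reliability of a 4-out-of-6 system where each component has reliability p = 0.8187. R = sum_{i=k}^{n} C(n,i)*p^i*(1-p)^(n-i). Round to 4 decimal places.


k = 4, n = 6, p = 0.8187
i=4: C(6,4)=15 * 0.8187^4 * 0.1813^2 = 0.2215
i=5: C(6,5)=6 * 0.8187^5 * 0.1813^1 = 0.4001
i=6: C(6,6)=1 * 0.8187^6 * 0.1813^0 = 0.3011
R = sum of terms = 0.9227

0.9227


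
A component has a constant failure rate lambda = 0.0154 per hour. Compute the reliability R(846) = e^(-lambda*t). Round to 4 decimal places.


lambda = 0.0154
t = 846
lambda * t = 13.0284
R(t) = e^(-13.0284)
R(t) = 0.0

0.0


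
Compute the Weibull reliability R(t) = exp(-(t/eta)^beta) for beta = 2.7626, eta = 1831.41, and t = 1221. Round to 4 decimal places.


beta = 2.7626, eta = 1831.41, t = 1221
t/eta = 1221 / 1831.41 = 0.6667
(t/eta)^beta = 0.6667^2.7626 = 0.3263
R(t) = exp(-0.3263)
R(t) = 0.7216

0.7216


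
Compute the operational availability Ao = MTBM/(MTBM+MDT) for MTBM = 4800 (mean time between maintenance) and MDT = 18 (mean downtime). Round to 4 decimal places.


MTBM = 4800
MDT = 18
MTBM + MDT = 4818
Ao = 4800 / 4818
Ao = 0.9963

0.9963


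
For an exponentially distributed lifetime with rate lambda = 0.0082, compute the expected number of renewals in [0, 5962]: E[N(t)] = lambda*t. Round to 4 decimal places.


lambda = 0.0082
t = 5962
E[N(t)] = lambda * t
E[N(t)] = 0.0082 * 5962
E[N(t)] = 48.8884

48.8884


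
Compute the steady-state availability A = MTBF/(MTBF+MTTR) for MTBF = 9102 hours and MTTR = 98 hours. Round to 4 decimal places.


MTBF = 9102
MTTR = 98
MTBF + MTTR = 9200
A = 9102 / 9200
A = 0.9893

0.9893


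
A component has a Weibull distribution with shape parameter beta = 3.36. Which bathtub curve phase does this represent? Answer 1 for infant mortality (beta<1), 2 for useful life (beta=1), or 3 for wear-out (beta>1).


beta = 3.36
Compare beta to 1:
beta < 1 => infant mortality (phase 1)
beta = 1 => useful life (phase 2)
beta > 1 => wear-out (phase 3)
Since beta = 3.36, this is wear-out (increasing failure rate)
Phase = 3

3


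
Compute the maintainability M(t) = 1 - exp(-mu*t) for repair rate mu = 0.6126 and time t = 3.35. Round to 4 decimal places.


mu = 0.6126, t = 3.35
mu * t = 0.6126 * 3.35 = 2.0522
exp(-2.0522) = 0.1285
M(t) = 1 - 0.1285
M(t) = 0.8715

0.8715


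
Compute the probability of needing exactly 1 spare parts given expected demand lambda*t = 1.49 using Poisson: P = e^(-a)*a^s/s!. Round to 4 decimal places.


a = 1.49, s = 1
e^(-a) = e^(-1.49) = 0.2254
a^s = 1.49^1 = 1.49
s! = 1
P = 0.2254 * 1.49 / 1
P = 0.3358

0.3358


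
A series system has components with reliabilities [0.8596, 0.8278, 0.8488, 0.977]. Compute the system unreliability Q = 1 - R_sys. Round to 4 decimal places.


Components: [0.8596, 0.8278, 0.8488, 0.977]
After component 1: product = 0.8596
After component 2: product = 0.7116
After component 3: product = 0.604
After component 4: product = 0.5901
R_sys = 0.5901
Q = 1 - 0.5901 = 0.4099

0.4099


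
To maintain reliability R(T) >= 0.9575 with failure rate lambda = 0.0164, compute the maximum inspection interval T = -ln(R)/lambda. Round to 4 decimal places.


R_target = 0.9575
lambda = 0.0164
-ln(0.9575) = 0.0434
T = 0.0434 / 0.0164
T = 2.6481

2.6481


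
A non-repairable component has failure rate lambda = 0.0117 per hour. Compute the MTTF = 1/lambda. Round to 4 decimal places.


lambda = 0.0117
MTTF = 1 / 0.0117
MTTF = 85.4701

85.4701


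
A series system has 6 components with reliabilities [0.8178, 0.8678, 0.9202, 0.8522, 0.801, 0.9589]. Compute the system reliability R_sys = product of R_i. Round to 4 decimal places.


Components: [0.8178, 0.8678, 0.9202, 0.8522, 0.801, 0.9589]
After component 1 (R=0.8178): product = 0.8178
After component 2 (R=0.8678): product = 0.7097
After component 3 (R=0.9202): product = 0.6531
After component 4 (R=0.8522): product = 0.5565
After component 5 (R=0.801): product = 0.4458
After component 6 (R=0.9589): product = 0.4275
R_sys = 0.4275

0.4275


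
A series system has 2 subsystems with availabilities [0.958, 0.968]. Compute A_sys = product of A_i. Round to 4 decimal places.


Subsystems: [0.958, 0.968]
After subsystem 1 (A=0.958): product = 0.958
After subsystem 2 (A=0.968): product = 0.9273
A_sys = 0.9273

0.9273


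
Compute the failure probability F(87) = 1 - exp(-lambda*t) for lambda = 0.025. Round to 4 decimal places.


lambda = 0.025, t = 87
lambda * t = 2.175
exp(-2.175) = 0.1136
F(t) = 1 - 0.1136
F(t) = 0.8864

0.8864


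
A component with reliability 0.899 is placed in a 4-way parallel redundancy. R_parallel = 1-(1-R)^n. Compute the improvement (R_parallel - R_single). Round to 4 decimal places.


R_single = 0.899, n = 4
1 - R_single = 0.101
(1 - R_single)^n = 0.101^4 = 0.0001
R_parallel = 1 - 0.0001 = 0.9999
Improvement = 0.9999 - 0.899
Improvement = 0.1009

0.1009


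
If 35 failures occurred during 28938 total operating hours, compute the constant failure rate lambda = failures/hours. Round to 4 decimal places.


failures = 35
total_hours = 28938
lambda = 35 / 28938
lambda = 0.0012

0.0012


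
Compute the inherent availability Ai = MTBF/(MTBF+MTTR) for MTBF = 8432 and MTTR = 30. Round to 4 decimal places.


MTBF = 8432
MTTR = 30
MTBF + MTTR = 8462
Ai = 8432 / 8462
Ai = 0.9965

0.9965


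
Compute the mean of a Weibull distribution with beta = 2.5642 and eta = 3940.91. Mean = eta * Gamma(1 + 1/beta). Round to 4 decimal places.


beta = 2.5642, eta = 3940.91
1/beta = 0.39
1 + 1/beta = 1.39
Gamma(1.39) = 0.8879
Mean = 3940.91 * 0.8879
Mean = 3498.9576

3498.9576


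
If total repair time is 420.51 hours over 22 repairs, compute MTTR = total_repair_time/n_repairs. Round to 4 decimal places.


total_repair_time = 420.51
n_repairs = 22
MTTR = 420.51 / 22
MTTR = 19.1141

19.1141


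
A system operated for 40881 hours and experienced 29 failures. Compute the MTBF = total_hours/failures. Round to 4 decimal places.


total_hours = 40881
failures = 29
MTBF = 40881 / 29
MTBF = 1409.6897

1409.6897


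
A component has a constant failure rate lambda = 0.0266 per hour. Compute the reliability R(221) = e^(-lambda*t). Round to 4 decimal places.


lambda = 0.0266
t = 221
lambda * t = 5.8786
R(t) = e^(-5.8786)
R(t) = 0.0028

0.0028


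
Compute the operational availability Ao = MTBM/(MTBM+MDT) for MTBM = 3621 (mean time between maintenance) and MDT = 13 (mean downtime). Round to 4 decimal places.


MTBM = 3621
MDT = 13
MTBM + MDT = 3634
Ao = 3621 / 3634
Ao = 0.9964

0.9964


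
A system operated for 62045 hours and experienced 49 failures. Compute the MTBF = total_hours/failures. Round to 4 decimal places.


total_hours = 62045
failures = 49
MTBF = 62045 / 49
MTBF = 1266.2245

1266.2245


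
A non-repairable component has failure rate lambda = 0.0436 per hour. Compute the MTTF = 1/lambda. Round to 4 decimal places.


lambda = 0.0436
MTTF = 1 / 0.0436
MTTF = 22.9358

22.9358


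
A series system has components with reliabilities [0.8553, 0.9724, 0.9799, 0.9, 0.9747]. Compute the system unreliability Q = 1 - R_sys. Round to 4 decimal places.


Components: [0.8553, 0.9724, 0.9799, 0.9, 0.9747]
After component 1: product = 0.8553
After component 2: product = 0.8317
After component 3: product = 0.815
After component 4: product = 0.7335
After component 5: product = 0.7149
R_sys = 0.7149
Q = 1 - 0.7149 = 0.2851

0.2851


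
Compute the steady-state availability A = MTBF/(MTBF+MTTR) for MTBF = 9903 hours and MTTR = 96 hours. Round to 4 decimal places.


MTBF = 9903
MTTR = 96
MTBF + MTTR = 9999
A = 9903 / 9999
A = 0.9904

0.9904


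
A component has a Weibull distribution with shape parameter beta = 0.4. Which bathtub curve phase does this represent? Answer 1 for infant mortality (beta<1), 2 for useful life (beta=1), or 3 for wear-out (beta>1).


beta = 0.4
Compare beta to 1:
beta < 1 => infant mortality (phase 1)
beta = 1 => useful life (phase 2)
beta > 1 => wear-out (phase 3)
Since beta = 0.4, this is infant mortality (decreasing failure rate)
Phase = 1

1


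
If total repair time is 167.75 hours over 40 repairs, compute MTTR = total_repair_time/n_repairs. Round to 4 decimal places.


total_repair_time = 167.75
n_repairs = 40
MTTR = 167.75 / 40
MTTR = 4.1937

4.1937


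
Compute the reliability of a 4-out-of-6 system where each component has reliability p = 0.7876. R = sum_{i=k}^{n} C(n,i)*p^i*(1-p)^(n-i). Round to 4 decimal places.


k = 4, n = 6, p = 0.7876
i=4: C(6,4)=15 * 0.7876^4 * 0.2124^2 = 0.2604
i=5: C(6,5)=6 * 0.7876^5 * 0.2124^1 = 0.3862
i=6: C(6,6)=1 * 0.7876^6 * 0.2124^0 = 0.2387
R = sum of terms = 0.8853

0.8853


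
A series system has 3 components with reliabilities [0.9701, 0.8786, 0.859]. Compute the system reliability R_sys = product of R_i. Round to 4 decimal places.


Components: [0.9701, 0.8786, 0.859]
After component 1 (R=0.9701): product = 0.9701
After component 2 (R=0.8786): product = 0.8523
After component 3 (R=0.859): product = 0.7322
R_sys = 0.7322

0.7322


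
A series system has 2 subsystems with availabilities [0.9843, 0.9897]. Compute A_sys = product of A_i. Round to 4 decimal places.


Subsystems: [0.9843, 0.9897]
After subsystem 1 (A=0.9843): product = 0.9843
After subsystem 2 (A=0.9897): product = 0.9742
A_sys = 0.9742

0.9742


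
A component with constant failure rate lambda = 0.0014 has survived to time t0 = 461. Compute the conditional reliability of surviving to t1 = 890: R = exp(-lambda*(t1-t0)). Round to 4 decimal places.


lambda = 0.0014
t0 = 461, t1 = 890
t1 - t0 = 429
lambda * (t1-t0) = 0.0014 * 429 = 0.6006
R = exp(-0.6006)
R = 0.5485

0.5485


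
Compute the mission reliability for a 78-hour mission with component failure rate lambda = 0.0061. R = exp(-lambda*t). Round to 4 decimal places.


lambda = 0.0061
mission_time = 78
lambda * t = 0.0061 * 78 = 0.4758
R = exp(-0.4758)
R = 0.6214

0.6214


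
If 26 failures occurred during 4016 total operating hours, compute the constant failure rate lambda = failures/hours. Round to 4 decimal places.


failures = 26
total_hours = 4016
lambda = 26 / 4016
lambda = 0.0065

0.0065


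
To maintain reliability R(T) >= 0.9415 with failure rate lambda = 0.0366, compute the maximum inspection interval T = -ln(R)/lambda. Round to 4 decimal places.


R_target = 0.9415
lambda = 0.0366
-ln(0.9415) = 0.0603
T = 0.0603 / 0.0366
T = 1.647

1.647


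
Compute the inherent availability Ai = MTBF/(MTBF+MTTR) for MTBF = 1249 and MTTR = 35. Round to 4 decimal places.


MTBF = 1249
MTTR = 35
MTBF + MTTR = 1284
Ai = 1249 / 1284
Ai = 0.9727

0.9727


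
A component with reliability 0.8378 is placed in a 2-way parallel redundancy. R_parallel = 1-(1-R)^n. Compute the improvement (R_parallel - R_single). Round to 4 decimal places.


R_single = 0.8378, n = 2
1 - R_single = 0.1622
(1 - R_single)^n = 0.1622^2 = 0.0263
R_parallel = 1 - 0.0263 = 0.9737
Improvement = 0.9737 - 0.8378
Improvement = 0.1359

0.1359


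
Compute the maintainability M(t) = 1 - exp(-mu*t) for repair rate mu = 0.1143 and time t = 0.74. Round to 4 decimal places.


mu = 0.1143, t = 0.74
mu * t = 0.1143 * 0.74 = 0.0846
exp(-0.0846) = 0.9189
M(t) = 1 - 0.9189
M(t) = 0.0811

0.0811


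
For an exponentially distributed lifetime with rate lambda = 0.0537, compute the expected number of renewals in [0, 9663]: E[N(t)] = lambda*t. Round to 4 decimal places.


lambda = 0.0537
t = 9663
E[N(t)] = lambda * t
E[N(t)] = 0.0537 * 9663
E[N(t)] = 518.9031

518.9031


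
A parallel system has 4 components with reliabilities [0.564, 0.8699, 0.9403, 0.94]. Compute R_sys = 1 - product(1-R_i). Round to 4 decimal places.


Components: [0.564, 0.8699, 0.9403, 0.94]
(1 - 0.564) = 0.436, running product = 0.436
(1 - 0.8699) = 0.1301, running product = 0.0567
(1 - 0.9403) = 0.0597, running product = 0.0034
(1 - 0.94) = 0.06, running product = 0.0002
Product of (1-R_i) = 0.0002
R_sys = 1 - 0.0002 = 0.9998

0.9998


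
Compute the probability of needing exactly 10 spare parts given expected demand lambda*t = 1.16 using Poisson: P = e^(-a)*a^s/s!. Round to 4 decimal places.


a = 1.16, s = 10
e^(-a) = e^(-1.16) = 0.3135
a^s = 1.16^10 = 4.4114
s! = 3628800
P = 0.3135 * 4.4114 / 3628800
P = 0.0

0.0


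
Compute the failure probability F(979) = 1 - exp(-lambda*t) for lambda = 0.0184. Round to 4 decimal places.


lambda = 0.0184, t = 979
lambda * t = 18.0136
exp(-18.0136) = 0.0
F(t) = 1 - 0.0
F(t) = 1.0

1.0


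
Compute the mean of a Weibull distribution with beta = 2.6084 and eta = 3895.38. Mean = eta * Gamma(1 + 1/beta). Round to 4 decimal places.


beta = 2.6084, eta = 3895.38
1/beta = 0.3834
1 + 1/beta = 1.3834
Gamma(1.3834) = 0.8883
Mean = 3895.38 * 0.8883
Mean = 3460.2511

3460.2511


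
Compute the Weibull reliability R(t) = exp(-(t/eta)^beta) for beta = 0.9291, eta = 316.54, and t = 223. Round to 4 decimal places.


beta = 0.9291, eta = 316.54, t = 223
t/eta = 223 / 316.54 = 0.7045
(t/eta)^beta = 0.7045^0.9291 = 0.7222
R(t) = exp(-0.7222)
R(t) = 0.4857

0.4857


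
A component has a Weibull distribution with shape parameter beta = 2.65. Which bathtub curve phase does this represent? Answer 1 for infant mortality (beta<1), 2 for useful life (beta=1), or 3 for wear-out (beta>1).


beta = 2.65
Compare beta to 1:
beta < 1 => infant mortality (phase 1)
beta = 1 => useful life (phase 2)
beta > 1 => wear-out (phase 3)
Since beta = 2.65, this is wear-out (increasing failure rate)
Phase = 3

3


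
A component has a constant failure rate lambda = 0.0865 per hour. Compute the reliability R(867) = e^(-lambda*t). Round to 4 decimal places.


lambda = 0.0865
t = 867
lambda * t = 74.9955
R(t) = e^(-74.9955)
R(t) = 0.0

0.0


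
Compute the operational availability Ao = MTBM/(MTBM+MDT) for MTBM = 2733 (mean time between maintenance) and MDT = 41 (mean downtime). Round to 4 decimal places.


MTBM = 2733
MDT = 41
MTBM + MDT = 2774
Ao = 2733 / 2774
Ao = 0.9852

0.9852


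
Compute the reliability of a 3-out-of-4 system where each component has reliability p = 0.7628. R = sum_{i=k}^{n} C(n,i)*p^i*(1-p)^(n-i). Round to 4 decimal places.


k = 3, n = 4, p = 0.7628
i=3: C(4,3)=4 * 0.7628^3 * 0.2372^1 = 0.4211
i=4: C(4,4)=1 * 0.7628^4 * 0.2372^0 = 0.3386
R = sum of terms = 0.7597

0.7597


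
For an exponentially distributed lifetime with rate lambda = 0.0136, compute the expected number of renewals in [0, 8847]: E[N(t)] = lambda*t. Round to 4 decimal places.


lambda = 0.0136
t = 8847
E[N(t)] = lambda * t
E[N(t)] = 0.0136 * 8847
E[N(t)] = 120.3192

120.3192


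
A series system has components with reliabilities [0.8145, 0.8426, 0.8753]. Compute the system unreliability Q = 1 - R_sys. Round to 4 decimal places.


Components: [0.8145, 0.8426, 0.8753]
After component 1: product = 0.8145
After component 2: product = 0.6863
After component 3: product = 0.6007
R_sys = 0.6007
Q = 1 - 0.6007 = 0.3993

0.3993


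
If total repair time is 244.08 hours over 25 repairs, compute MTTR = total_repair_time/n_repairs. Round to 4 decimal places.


total_repair_time = 244.08
n_repairs = 25
MTTR = 244.08 / 25
MTTR = 9.7632

9.7632


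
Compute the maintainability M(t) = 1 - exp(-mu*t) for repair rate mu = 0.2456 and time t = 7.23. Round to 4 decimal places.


mu = 0.2456, t = 7.23
mu * t = 0.2456 * 7.23 = 1.7757
exp(-1.7757) = 0.1694
M(t) = 1 - 0.1694
M(t) = 0.8306

0.8306


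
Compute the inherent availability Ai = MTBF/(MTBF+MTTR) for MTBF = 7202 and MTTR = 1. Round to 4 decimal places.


MTBF = 7202
MTTR = 1
MTBF + MTTR = 7203
Ai = 7202 / 7203
Ai = 0.9999

0.9999


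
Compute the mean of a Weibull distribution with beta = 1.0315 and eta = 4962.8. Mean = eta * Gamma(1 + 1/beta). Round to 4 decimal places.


beta = 1.0315, eta = 4962.8
1/beta = 0.9695
1 + 1/beta = 1.9695
Gamma(1.9695) = 0.9875
Mean = 4962.8 * 0.9875
Mean = 4900.6201

4900.6201


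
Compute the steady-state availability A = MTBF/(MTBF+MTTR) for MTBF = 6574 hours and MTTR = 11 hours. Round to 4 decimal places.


MTBF = 6574
MTTR = 11
MTBF + MTTR = 6585
A = 6574 / 6585
A = 0.9983

0.9983


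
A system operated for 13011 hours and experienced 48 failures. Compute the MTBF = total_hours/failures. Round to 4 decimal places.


total_hours = 13011
failures = 48
MTBF = 13011 / 48
MTBF = 271.0625

271.0625


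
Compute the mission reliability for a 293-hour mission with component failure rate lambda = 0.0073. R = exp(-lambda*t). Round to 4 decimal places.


lambda = 0.0073
mission_time = 293
lambda * t = 0.0073 * 293 = 2.1389
R = exp(-2.1389)
R = 0.1178

0.1178


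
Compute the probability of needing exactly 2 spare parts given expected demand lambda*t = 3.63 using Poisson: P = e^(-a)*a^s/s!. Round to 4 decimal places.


a = 3.63, s = 2
e^(-a) = e^(-3.63) = 0.0265
a^s = 3.63^2 = 13.1769
s! = 2
P = 0.0265 * 13.1769 / 2
P = 0.1747

0.1747


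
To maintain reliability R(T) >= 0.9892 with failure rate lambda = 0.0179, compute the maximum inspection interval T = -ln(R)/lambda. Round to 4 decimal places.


R_target = 0.9892
lambda = 0.0179
-ln(0.9892) = 0.0109
T = 0.0109 / 0.0179
T = 0.6066

0.6066


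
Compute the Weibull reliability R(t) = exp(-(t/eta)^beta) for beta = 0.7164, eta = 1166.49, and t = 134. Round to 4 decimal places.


beta = 0.7164, eta = 1166.49, t = 134
t/eta = 134 / 1166.49 = 0.1149
(t/eta)^beta = 0.1149^0.7164 = 0.2122
R(t) = exp(-0.2122)
R(t) = 0.8088

0.8088


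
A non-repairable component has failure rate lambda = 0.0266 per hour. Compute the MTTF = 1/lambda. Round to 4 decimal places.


lambda = 0.0266
MTTF = 1 / 0.0266
MTTF = 37.594

37.594


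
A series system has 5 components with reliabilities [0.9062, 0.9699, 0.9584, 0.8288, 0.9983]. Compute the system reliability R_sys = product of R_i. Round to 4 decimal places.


Components: [0.9062, 0.9699, 0.9584, 0.8288, 0.9983]
After component 1 (R=0.9062): product = 0.9062
After component 2 (R=0.9699): product = 0.8789
After component 3 (R=0.9584): product = 0.8424
After component 4 (R=0.8288): product = 0.6981
After component 5 (R=0.9983): product = 0.697
R_sys = 0.697

0.697
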